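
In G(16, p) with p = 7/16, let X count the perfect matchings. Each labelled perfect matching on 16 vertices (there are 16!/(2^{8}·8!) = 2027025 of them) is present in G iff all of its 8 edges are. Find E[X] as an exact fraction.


K_16 has 16!/(2^{8}·8!) = 2027025 labelled perfect matchings.
For each such perfect matching H, let X_H = 1 if all 8 edges of H are present in G. Then P[X_H = 1] = p^{8} = (7/16)^{8} = 5764801/4294967296.
By linearity: E[X] = Σ_H E[X_H] = 2027025 · p^{8} = 2027025 · 5764801/4294967296 = 11685395747025/4294967296.
Numerically: E[X] ≈ 2.72e+03.

E[X] = 2027025 · (7/16)^{8} = 11685395747025/4294967296 ≈ 2.72e+03.


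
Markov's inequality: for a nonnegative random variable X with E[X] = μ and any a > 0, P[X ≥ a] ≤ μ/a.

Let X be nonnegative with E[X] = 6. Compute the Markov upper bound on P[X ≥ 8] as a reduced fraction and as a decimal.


μ = E[X] = 6, a = 8.
Markov: P[X ≥ 8] ≤ μ/a = (6)/8 = 3/4.
Numerically: ≈ 0.75000.
(Since a = 8 > μ = 6.00000, the bound 3/4 is < 1 and informative.)

P[X ≥ 8] ≤ 3/4 ≈ 0.75000.


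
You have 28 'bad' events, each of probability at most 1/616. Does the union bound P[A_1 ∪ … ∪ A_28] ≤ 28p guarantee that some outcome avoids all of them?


Union bound: P[∪_{i=1}^{28} A_i] ≤ Σ_i P[A_i] ≤ 28·p = 28·(1/616) = 1/22.
Numerically: 1/22 ≈ 0.0455.
Is 1/22 < 1? YES.
Since P[∪ A_i] ≤ 1/22 < 1, the complement has P[∩ A_i^c] ≥ 1 − 1/22 = 21/22 > 0, so some outcome avoids every A_i.

28·p = 1/22 ≈ 0.0455; existence CERTIFIED by the union bound.


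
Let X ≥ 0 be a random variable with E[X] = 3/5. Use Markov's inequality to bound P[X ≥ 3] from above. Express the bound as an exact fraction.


μ = E[X] = 3/5, a = 3.
Markov: P[X ≥ 3] ≤ μ/a = (3/5)/3 = 1/5.
Numerically: ≈ 0.20000.
(Since a = 3 > μ = 0.60000, the bound 1/5 is < 1 and informative.)

P[X ≥ 3] ≤ 1/5 ≈ 0.20000.


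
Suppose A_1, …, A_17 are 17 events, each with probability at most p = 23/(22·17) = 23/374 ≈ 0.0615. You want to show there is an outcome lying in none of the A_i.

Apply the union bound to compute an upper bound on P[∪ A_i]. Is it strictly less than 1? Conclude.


Union bound: P[∪_{i=1}^{17} A_i] ≤ Σ_i P[A_i] ≤ 17·p = 17·(23/374) = 23/22.
Numerically: 23/22 ≈ 1.0455.
Is 23/22 < 1? NO.
Since the bound 23/22 is ≥ 1, the union bound is uninformative here; it does NOT by itself certify existence.

17·p = 23/22 ≈ 1.0455; existence NOT certified by the union bound.


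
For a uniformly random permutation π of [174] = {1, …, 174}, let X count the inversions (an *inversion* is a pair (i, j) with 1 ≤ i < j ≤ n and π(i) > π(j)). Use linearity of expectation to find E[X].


Write X = Σ X_I over the C(174, 2) = 15051 pairs i < j, with X_I the indicator of one inversion.
There are 15051 indicators.
For each fixed pair i < j, the values π(i) and π(j) are two distinct elements of {1, …, 174} in uniformly random order; by symmetry P[π(i) > π(j)] = 1/2.
By linearity: E[X] = 15051 · (1/2) = C(174, 2) · (1/2) = 15051/2 = 15051/2 ≈ 7525.500000.

E[X] = 15051/2 = 7525.500000.


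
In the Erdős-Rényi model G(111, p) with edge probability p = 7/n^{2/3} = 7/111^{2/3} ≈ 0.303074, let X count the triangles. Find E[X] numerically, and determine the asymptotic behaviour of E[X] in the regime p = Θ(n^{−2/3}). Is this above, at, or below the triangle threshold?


Number of potential triangles: C(111, 3) = 221815.
Each occurs with probability p³ ≈ (0.303074)³ ≈ 2.78386495e-02.
By linearity: E[X] = C(111, 3)·p³ ≈ 221815 · 2.78386495e-02 ≈ 6175.030030.
Since α = 2/3 < 1, p = c/n^{2/3} ≫ 1/n is above the triangle threshold p ~ 1/n. Asymptotically E[X] ~ (c³/6)·n^{3(1−α)} = (7³/6)·n^{1} → ∞; triangles are abundant w.h.p.

E[X] ≈ 6175.030030; in regime p = Θ(1/n^{2/3}) E[X] diverges (above the triangle threshold p ~ 1/n).


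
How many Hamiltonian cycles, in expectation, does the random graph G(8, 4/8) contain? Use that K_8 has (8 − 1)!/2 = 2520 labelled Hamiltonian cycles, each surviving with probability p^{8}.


K_8 has (8 − 1)!/2 = 2520 labelled Hamiltonian cycles.
For each such Hamiltonian cycle H, let X_H = 1 if all 8 edges of H are present in G. Then P[X_H = 1] = p^{8} = (1/2)^{8} = 1/256.
Summing the indicators: E[X] = Σ_H E[X_H] = 2520 · p^{8} = 2520 · 1/256 = 315/32.
Numerically: E[X] ≈ 9.84375.

E[X] = 2520 · (1/2)^{8} = 315/32 ≈ 9.84375.


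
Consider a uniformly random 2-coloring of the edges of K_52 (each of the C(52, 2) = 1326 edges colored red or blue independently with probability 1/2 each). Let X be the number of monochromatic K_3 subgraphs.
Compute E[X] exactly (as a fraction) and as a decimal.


Let X = Σ_S X_S over the C(52, 3) = 22100 subsets S of size 3, where X_S = 1 if the K_3 on S is monochromatic.
For a fixed S, the K_3 on S has C(3, 2) = 3 edges. P[all 3 edges red] = (1/2)^3, and likewise for blue, so P[monochromatic] = 2·(1/2)^3 = 2^{1 − 3} = 1/4.
By linearity of expectation: E[X] = C(52, 3) · 2^{1 − 3} = 22100 · 1/4 = 5525.
Numerically: E[X] ≈ 5525.00000.

E[X] = C(52,3)·2^(1−C(3,2)) = 5525 ≈ 5525.00000.


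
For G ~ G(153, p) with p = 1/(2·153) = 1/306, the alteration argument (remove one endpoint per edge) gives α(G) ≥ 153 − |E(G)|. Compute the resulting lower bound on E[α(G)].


E[|E(G)|] = C(153, 2)·p = 11628 · (1/306) = 38.
E[α(G)] ≥ n − E[|E(G)|] = 153 − 38 = 115.
Numerically: ≈ 115.000.
(This is only a lower bound; the true E[α(G)] may be larger.)

E[α(G)] ≥ 115 ≈ 115.000.


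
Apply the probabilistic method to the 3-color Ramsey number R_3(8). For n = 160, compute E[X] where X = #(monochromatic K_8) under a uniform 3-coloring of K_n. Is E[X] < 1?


E[X] = C(160, 8) · 3^{1 − 28} = 8917061687820 · 3^{−27} = 8917061687820/7625597484987.
As a reduced fraction: E[X] = 990784631980/847288609443 ≈ 1.169.
Is E[X] < 1? NO.
Since E[X] ≥ 1, the first-moment bound is inconclusive at n = 160; it does NOT by itself certify R_3(8) > 160.

E[X] = 990784631980/847288609443 ≈ 1.169; E[X] ≥ 1; first-moment method inconclusive here.


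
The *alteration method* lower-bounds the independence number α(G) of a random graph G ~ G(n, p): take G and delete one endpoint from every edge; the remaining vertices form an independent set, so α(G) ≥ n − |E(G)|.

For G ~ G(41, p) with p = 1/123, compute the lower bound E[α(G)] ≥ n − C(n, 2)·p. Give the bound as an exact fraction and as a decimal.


E[|E(G)|] = C(41, 2)·p = 820 · (1/123) = 20/3.
E[α(G)] ≥ n − E[|E(G)|] = 41 − 20/3 = 103/3.
Numerically: ≈ 34.333333.
(This is only a lower bound; the true E[α(G)] may be larger.)

E[α(G)] ≥ 103/3 ≈ 34.333333.


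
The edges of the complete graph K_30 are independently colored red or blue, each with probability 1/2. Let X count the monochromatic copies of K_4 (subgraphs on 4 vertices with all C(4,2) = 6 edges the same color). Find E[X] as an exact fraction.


Let X = Σ_S X_S over the C(30, 4) = 27405 subsets S of size 4, where X_S = 1 if the K_4 on S is monochromatic.
For a fixed S, the K_4 on S has C(4, 2) = 6 edges. P[all 6 edges red] = (1/2)^6, and likewise for blue, so P[monochromatic] = 2·(1/2)^6 = 2^{1 − 6} = 1/32.
By linearity of expectation: E[X] = C(30, 4) · 2^{1 − 6} = 27405 · 1/32 = 27405/32.
Numerically: E[X] ≈ 856.4062.

E[X] = C(30,4)·2^(1−C(4,2)) = 27405/32 ≈ 856.4062.


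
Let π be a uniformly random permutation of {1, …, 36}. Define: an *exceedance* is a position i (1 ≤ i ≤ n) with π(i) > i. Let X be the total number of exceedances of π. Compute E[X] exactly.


Write X = Σ_{i=1}^{36} X_i, where X_i = 1_{π(i) > i}.
For each fixed i, π(i) is uniform over {1, …, 36} (marginal of a uniform permutation), so P[π(i) > i] = (n − i)/n. Summing: Σ_{i=1}^{36} (n − i)/n = (0 + 1 + … + 35)/36 = 36(36 − 1)/(2·36) = (36 − 1)/2.
Hence E[X] = Σ_{i=1}^{36} (36 − i)/36 = 35/2 ≈ 17.500.

E[X] = 35/2 = 17.500.


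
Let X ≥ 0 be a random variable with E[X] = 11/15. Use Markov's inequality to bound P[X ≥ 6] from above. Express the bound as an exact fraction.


μ = E[X] = 11/15, a = 6.
Markov: P[X ≥ 6] ≤ μ/a = (11/15)/6 = 11/90.
Numerically: ≈ 0.122222.
(Since a = 6 > μ = 0.733333, the bound 11/90 is < 1 and informative.)

P[X ≥ 6] ≤ 11/90 ≈ 0.122222.


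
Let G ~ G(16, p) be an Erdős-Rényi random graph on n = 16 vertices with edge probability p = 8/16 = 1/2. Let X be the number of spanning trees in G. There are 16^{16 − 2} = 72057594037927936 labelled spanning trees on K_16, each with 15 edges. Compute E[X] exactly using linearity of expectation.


K_16 has 16^{16 − 2} = 72057594037927936 labelled spanning trees.
For each such spanning tree H, let X_H = 1 if all 15 edges of H are present in G. Then P[X_H = 1] = p^{15} = (1/2)^{15} = 1/32768.
Summing the indicators: E[X] = Σ_H E[X_H] = 72057594037927936 · p^{15} = 72057594037927936 · 1/32768 = 2199023255552.
Numerically: E[X] ≈ 2.199e+12.

E[X] = 72057594037927936 · (1/2)^{15} = 2199023255552 ≈ 2.199e+12.


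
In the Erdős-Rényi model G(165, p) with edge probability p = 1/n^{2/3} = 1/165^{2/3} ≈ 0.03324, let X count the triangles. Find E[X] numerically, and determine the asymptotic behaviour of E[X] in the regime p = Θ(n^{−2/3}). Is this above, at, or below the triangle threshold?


Number of potential triangles: C(165, 3) = 735130.
Each occurs with probability p³ ≈ (0.03324)³ ≈ 3.673095e-05.
By linearity: E[X] = C(165, 3)·p³ ≈ 735130 · 3.673095e-05 ≈ 27.0020.
Since α = 2/3 < 1, p = c/n^{2/3} ≫ 1/n is above the triangle threshold p ~ 1/n. Asymptotically E[X] ~ (c³/6)·n^{3(1−α)} = (1³/6)·n^{1} → ∞; triangles are abundant w.h.p.

E[X] ≈ 27.0020; in regime p = Θ(1/n^{2/3}) E[X] diverges (above the triangle threshold p ~ 1/n).


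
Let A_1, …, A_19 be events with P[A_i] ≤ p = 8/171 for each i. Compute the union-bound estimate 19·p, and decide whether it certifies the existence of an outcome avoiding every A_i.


Union bound: P[∪_{i=1}^{19} A_i] ≤ Σ_i P[A_i] ≤ 19·p = 19·(8/171) = 8/9.
Numerically: 8/9 ≈ 0.888889.
Is 8/9 < 1? YES.
Since P[∪ A_i] ≤ 8/9 < 1, the complement has P[∩ A_i^c] ≥ 1 − 8/9 = 1/9 > 0, so some outcome avoids every A_i.

19·p = 8/9 ≈ 0.888889; existence CERTIFIED by the union bound.


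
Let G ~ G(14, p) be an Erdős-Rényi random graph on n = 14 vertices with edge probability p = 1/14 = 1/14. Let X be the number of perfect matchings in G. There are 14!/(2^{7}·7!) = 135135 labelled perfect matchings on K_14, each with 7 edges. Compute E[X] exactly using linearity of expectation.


K_14 has 14!/(2^{7}·7!) = 135135 labelled perfect matchings.
For each such perfect matching H, let X_H = 1 if all 7 edges of H are present in G. Then P[X_H = 1] = p^{7} = (1/14)^{7} = 1/105413504.
By linearity: E[X] = Σ_H E[X_H] = 135135 · p^{7} = 135135 · 1/105413504 = 19305/15059072.
Numerically: E[X] ≈ 0.00128195.

E[X] = 135135 · (1/14)^{7} = 19305/15059072 ≈ 0.00128195.


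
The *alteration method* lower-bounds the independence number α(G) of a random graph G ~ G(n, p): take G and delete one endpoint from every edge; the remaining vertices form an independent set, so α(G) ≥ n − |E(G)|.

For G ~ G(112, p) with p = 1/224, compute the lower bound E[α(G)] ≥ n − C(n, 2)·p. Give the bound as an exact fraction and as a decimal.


E[|E(G)|] = C(112, 2)·p = 6216 · (1/224) = 111/4.
E[α(G)] ≥ n − E[|E(G)|] = 112 − 111/4 = 337/4.
Numerically: ≈ 84.25000.
(This is only a lower bound; the true E[α(G)] may be larger.)

E[α(G)] ≥ 337/4 ≈ 84.25000.


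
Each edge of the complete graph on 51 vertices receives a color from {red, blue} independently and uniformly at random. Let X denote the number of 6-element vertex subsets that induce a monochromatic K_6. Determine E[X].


Let X = Σ_S X_S over the C(51, 6) = 18009460 subsets S of size 6, where X_S = 1 if the K_6 on S is monochromatic.
For a fixed S, the K_6 on S has C(6, 2) = 15 edges. P[all 15 edges red] = (1/2)^15, and likewise for blue, so P[monochromatic] = 2·(1/2)^15 = 2^{1 − 15} = 1/16384.
By linearity: E[X] = C(51, 6) · 2^{1 − 15} = 18009460 · 1/16384 = 4502365/4096.
Numerically: E[X] ≈ 1099.2102.

E[X] = C(51,6)·2^(1−C(6,2)) = 4502365/4096 ≈ 1099.2102.


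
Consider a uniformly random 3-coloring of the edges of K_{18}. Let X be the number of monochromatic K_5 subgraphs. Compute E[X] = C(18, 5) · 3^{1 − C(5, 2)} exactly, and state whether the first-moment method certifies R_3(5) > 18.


E[X] = C(18, 5) · 3^{1 − 10} = 8568 · 3^{−9} = 8568/19683.
As a reduced fraction: E[X] = 952/2187 ≈ 0.435.
Is E[X] < 1? YES.
Since E[X] < 1, there exists a 3-coloring of K_{18} with no monochromatic K_5; hence R_3(5) > 18.

E[X] = 952/2187 ≈ 0.435; E[X] < 1, so R_3(5) > 18.


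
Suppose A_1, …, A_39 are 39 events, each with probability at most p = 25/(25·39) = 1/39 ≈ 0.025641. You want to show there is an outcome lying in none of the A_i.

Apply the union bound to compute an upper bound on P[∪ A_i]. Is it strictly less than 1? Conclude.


Union bound: P[∪_{i=1}^{39} A_i] ≤ Σ_i P[A_i] ≤ 39·p = 39·(1/39) = 1.
Numerically: 1 ≈ 1.000000.
Is 1 < 1? NO.
Since the bound 1 is ≥ 1, the union bound is uninformative here; it does NOT by itself certify existence.

39·p = 1 ≈ 1.000000; existence NOT certified by the union bound.


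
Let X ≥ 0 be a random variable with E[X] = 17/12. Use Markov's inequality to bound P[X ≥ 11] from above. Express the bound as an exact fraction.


μ = E[X] = 17/12, a = 11.
Markov: P[X ≥ 11] ≤ μ/a = (17/12)/11 = 17/132.
Numerically: ≈ 0.128788.
(Since a = 11 > μ = 1.416667, the bound 17/132 is < 1 and informative.)

P[X ≥ 11] ≤ 17/132 ≈ 0.128788.


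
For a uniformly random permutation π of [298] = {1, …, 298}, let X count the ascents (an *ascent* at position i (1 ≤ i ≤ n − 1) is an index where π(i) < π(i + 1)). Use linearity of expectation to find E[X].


Write X = Σ X_I over i = 1, …, 297, with X_I the indicator of one ascent.
There are 297 indicators.
For each fixed i, the pair (π(i), π(i+1)) is a uniformly random ordered pair of distinct values from {1, …, 298}; by symmetry P[π(i) < π(i+1)] = 1/2.
By linearity: E[X] = 297 · (1/2) = (298 − 1) · (1/2) = 297/2 ≈ 148.5000.

E[X] = 297/2 = 148.5000.


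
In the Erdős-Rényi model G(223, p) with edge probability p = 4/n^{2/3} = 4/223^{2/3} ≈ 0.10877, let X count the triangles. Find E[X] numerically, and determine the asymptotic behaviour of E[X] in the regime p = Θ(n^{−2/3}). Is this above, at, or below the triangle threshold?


Number of potential triangles: C(223, 3) = 1823471.
Each occurs with probability p³ ≈ (0.10877)³ ≈ 1.2869754e-03.
By linearity: E[X] = C(223, 3)·p³ ≈ 1823471 · 1.2869754e-03 ≈ 2346.76233.
Since α = 2/3 < 1, p = c/n^{2/3} ≫ 1/n is above the triangle threshold p ~ 1/n. Asymptotically E[X] ~ (c³/6)·n^{3(1−α)} = (4³/6)·n^{1} → ∞; triangles are abundant w.h.p.

E[X] ≈ 2346.76233; in regime p = Θ(1/n^{2/3}) E[X] diverges (above the triangle threshold p ~ 1/n).


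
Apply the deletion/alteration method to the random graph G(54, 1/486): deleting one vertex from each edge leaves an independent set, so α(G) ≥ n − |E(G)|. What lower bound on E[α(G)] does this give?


E[|E(G)|] = C(54, 2)·p = 1431 · (1/486) = 53/18.
E[α(G)] ≥ n − E[|E(G)|] = 54 − 53/18 = 919/18.
Numerically: ≈ 51.0556.
(This is only a lower bound; the true E[α(G)] may be larger.)

E[α(G)] ≥ 919/18 ≈ 51.0556.


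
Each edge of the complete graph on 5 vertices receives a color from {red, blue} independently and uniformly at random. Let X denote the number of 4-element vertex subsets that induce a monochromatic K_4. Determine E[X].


Let X = Σ_S X_S over the C(5, 4) = 5 subsets S of size 4, where X_S = 1 if the K_4 on S is monochromatic.
For a fixed S, the K_4 on S has C(4, 2) = 6 edges. P[all 6 edges red] = (1/2)^6, and likewise for blue, so P[monochromatic] = 2·(1/2)^6 = 2^{1 − 6} = 1/32.
By linearity of expectation: E[X] = C(5, 4) · 2^{1 − 6} = 5 · 1/32 = 5/32.
Numerically: E[X] ≈ 0.156.

E[X] = C(5,4)·2^(1−C(4,2)) = 5/32 ≈ 0.156.


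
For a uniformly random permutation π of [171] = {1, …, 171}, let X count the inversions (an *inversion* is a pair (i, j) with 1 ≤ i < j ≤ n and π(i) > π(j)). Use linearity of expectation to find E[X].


Write X = Σ X_I over the C(171, 2) = 14535 pairs i < j, with X_I the indicator of one inversion.
There are 14535 indicators.
For each fixed pair i < j, the values π(i) and π(j) are two distinct elements of {1, …, 171} in uniformly random order; by symmetry P[π(i) > π(j)] = 1/2.
By linearity: E[X] = 14535 · (1/2) = C(171, 2) · (1/2) = 14535/2 = 14535/2 ≈ 7267.50000.

E[X] = 14535/2 = 7267.50000.


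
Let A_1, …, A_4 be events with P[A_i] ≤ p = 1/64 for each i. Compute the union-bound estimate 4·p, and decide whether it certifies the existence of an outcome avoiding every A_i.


Union bound: P[∪_{i=1}^{4} A_i] ≤ Σ_i P[A_i] ≤ 4·p = 4·(1/64) = 1/16.
Numerically: 1/16 ≈ 0.062.
Is 1/16 < 1? YES.
Since P[∪ A_i] ≤ 1/16 < 1, the complement has P[∩ A_i^c] ≥ 1 − 1/16 = 15/16 > 0, so some outcome avoids every A_i.

4·p = 1/16 ≈ 0.062; existence CERTIFIED by the union bound.


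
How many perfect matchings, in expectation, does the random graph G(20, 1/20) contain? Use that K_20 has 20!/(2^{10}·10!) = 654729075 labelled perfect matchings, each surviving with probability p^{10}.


K_20 has 20!/(2^{10}·10!) = 654729075 labelled perfect matchings.
For each such perfect matching H, let X_H = 1 if all 10 edges of H are present in G. Then P[X_H = 1] = p^{10} = (1/20)^{10} = 1/10240000000000.
By linearity: E[X] = Σ_H E[X_H] = 654729075 · p^{10} = 654729075 · 1/10240000000000 = 26189163/409600000000.
Numerically: E[X] ≈ 6.3938e-05.

E[X] = 654729075 · (1/20)^{10} = 26189163/409600000000 ≈ 6.3938e-05.


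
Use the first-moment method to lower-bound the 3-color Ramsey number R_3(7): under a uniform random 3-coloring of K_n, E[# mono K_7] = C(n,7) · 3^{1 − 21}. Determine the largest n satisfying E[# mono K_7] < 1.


We need C(n, 7) · 3^{1 − 21} < 1, i.e. C(n, 7) < 3^{21 − 1} = 3486784401.
Check values of n near the boundary:
  n = 76: C(76, 7) = 2186189400; 2186189400 < 3486784401? YES
  n = 77: C(77, 7) = 2404808340; 2404808340 < 3486784401? YES
  n = 78: C(78, 7) = 2641902120; 2641902120 < 3486784401? YES
  n = 79: C(79, 7) = 2898753715; 2898753715 < 3486784401? YES
  n = 80: C(80, 7) = 3176716400; 3176716400 < 3486784401? YES
  n = 81: C(81, 7) = 3477216600; 3477216600 < 3486784401? YES
  n = 82: C(82, 7) = 3801756816; 3801756816 < 3486784401? NO
  n = 83: C(83, 7) = 4151918628; 4151918628 < 3486784401? NO
  n = 84: C(84, 7) = 4529365776; 4529365776 < 3486784401? NO
The largest n with C(n, 7) < 3486784401 is n = 81 (where E[X] = 42928600/43046721 ≈ 0.9973). Hence R_3(7) > 81, i.e. R_3(7) ≥ 82.

Largest n = 81; hence R_3(7) > 81.


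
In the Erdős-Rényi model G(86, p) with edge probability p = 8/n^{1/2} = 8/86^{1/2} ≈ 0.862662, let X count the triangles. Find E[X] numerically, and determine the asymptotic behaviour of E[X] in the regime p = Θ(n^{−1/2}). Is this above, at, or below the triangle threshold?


Number of potential triangles: C(86, 3) = 102340.
Each occurs with probability p³ ≈ (0.862662)³ ≈ 6.41981161e-01.
By linearity: E[X] = C(86, 3)·p³ ≈ 102340 · 6.41981161e-01 ≈ 65700.352057.
Since α = 1/2 < 1, p = c/n^{1/2} ≫ 1/n is above the triangle threshold p ~ 1/n. Asymptotically E[X] ~ (c³/6)·n^{3(1−α)} = (8³/6)·n^{1.5} → ∞; triangles are abundant w.h.p.

E[X] ≈ 65700.352057; in regime p = Θ(1/n^{1/2}) E[X] diverges (above the triangle threshold p ~ 1/n).


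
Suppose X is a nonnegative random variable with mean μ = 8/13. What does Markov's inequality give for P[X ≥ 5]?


μ = E[X] = 8/13, a = 5.
Markov: P[X ≥ 5] ≤ μ/a = (8/13)/5 = 8/65.
Numerically: ≈ 0.1231.
(Since a = 5 > μ = 0.6154, the bound 8/65 is < 1 and informative.)

P[X ≥ 5] ≤ 8/65 ≈ 0.1231.


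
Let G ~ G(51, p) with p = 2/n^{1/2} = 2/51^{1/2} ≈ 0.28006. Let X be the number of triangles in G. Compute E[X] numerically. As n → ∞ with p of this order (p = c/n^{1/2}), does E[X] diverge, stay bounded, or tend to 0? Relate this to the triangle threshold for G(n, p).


Number of potential triangles: C(51, 3) = 20825.
Each occurs with probability p³ ≈ (0.28006)³ ≈ 2.1965178e-02.
By linearity: E[X] = C(51, 3)·p³ ≈ 20825 · 2.1965178e-02 ≈ 457.42483.
Since α = 1/2 < 1, p = c/n^{1/2} ≫ 1/n is above the triangle threshold p ~ 1/n. Asymptotically E[X] ~ (c³/6)·n^{3(1−α)} = (2³/6)·n^{1.5} → ∞; triangles are abundant w.h.p.

E[X] ≈ 457.42483; in regime p = Θ(1/n^{1/2}) E[X] diverges (above the triangle threshold p ~ 1/n).


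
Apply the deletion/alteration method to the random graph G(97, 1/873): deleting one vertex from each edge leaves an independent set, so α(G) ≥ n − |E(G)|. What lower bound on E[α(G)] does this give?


E[|E(G)|] = C(97, 2)·p = 4656 · (1/873) = 16/3.
E[α(G)] ≥ n − E[|E(G)|] = 97 − 16/3 = 275/3.
Numerically: ≈ 91.667.
(This is only a lower bound; the true E[α(G)] may be larger.)

E[α(G)] ≥ 275/3 ≈ 91.667.


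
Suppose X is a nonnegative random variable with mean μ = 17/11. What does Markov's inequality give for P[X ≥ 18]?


μ = E[X] = 17/11, a = 18.
Markov: P[X ≥ 18] ≤ μ/a = (17/11)/18 = 17/198.
Numerically: ≈ 0.08586.
(Since a = 18 > μ = 1.54545, the bound 17/198 is < 1 and informative.)

P[X ≥ 18] ≤ 17/198 ≈ 0.08586.


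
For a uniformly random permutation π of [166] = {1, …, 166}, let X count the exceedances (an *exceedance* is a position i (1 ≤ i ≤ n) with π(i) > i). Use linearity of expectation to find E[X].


Write X = Σ_{i=1}^{166} X_i, where X_i = 1_{π(i) > i}.
For each fixed i, π(i) is uniform over {1, …, 166} (marginal of a uniform permutation), so P[π(i) > i] = (n − i)/n. Summing: Σ_{i=1}^{166} (n − i)/n = (0 + 1 + … + 165)/166 = 166(166 − 1)/(2·166) = (166 − 1)/2.
Hence E[X] = Σ_{i=1}^{166} (166 − i)/166 = 165/2 ≈ 82.500.

E[X] = 165/2 = 82.500.


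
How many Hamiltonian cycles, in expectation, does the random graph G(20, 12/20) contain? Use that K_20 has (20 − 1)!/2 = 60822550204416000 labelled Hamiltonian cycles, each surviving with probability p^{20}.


K_20 has (20 − 1)!/2 = 60822550204416000 labelled Hamiltonian cycles.
For each such Hamiltonian cycle H, let X_H = 1 if all 20 edges of H are present in G. Then P[X_H = 1] = p^{20} = (3/5)^{20} = 3486784401/95367431640625.
Summing the indicators: E[X] = Σ_H E[X_H] = 60822550204416000 · p^{20} = 60822550204416000 · 3486784401/95367431640625 = 1696600954254376560918528/762939453125.
Numerically: E[X] ≈ 2.224e+12.

E[X] = 60822550204416000 · (3/5)^{20} = 1696600954254376560918528/762939453125 ≈ 2.224e+12.


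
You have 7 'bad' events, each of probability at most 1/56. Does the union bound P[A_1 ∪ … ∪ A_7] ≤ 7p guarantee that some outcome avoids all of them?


Union bound: P[∪_{i=1}^{7} A_i] ≤ Σ_i P[A_i] ≤ 7·p = 7·(1/56) = 1/8.
Numerically: 1/8 ≈ 0.125.
Is 1/8 < 1? YES.
Since P[∪ A_i] ≤ 1/8 < 1, the complement has P[∩ A_i^c] ≥ 1 − 1/8 = 7/8 > 0, so some outcome avoids every A_i.

7·p = 1/8 ≈ 0.125; existence CERTIFIED by the union bound.


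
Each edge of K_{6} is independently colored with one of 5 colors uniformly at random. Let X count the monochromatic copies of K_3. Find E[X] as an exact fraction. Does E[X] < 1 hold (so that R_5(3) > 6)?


E[X] = C(6, 3) · 5^{1 − 3} = 20 · 5^{−2} = 20/25.
As a reduced fraction: E[X] = 4/5 ≈ 0.800000.
Is E[X] < 1? YES.
Since E[X] < 1, there exists a 5-coloring of K_{6} with no monochromatic K_3; hence R_5(3) > 6.

E[X] = 4/5 ≈ 0.800000; E[X] < 1, so R_5(3) > 6.


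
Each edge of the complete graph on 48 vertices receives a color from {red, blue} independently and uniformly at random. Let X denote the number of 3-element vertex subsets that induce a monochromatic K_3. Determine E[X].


Let X = Σ_S X_S over the C(48, 3) = 17296 subsets S of size 3, where X_S = 1 if the K_3 on S is monochromatic.
For a fixed S, the K_3 on S has C(3, 2) = 3 edges. P[all 3 edges red] = (1/2)^3, and likewise for blue, so P[monochromatic] = 2·(1/2)^3 = 2^{1 − 3} = 1/4.
By linearity of expectation: E[X] = C(48, 3) · 2^{1 − 3} = 17296 · 1/4 = 4324.
Numerically: E[X] ≈ 4324.0000.

E[X] = C(48,3)·2^(1−C(3,2)) = 4324 ≈ 4324.0000.


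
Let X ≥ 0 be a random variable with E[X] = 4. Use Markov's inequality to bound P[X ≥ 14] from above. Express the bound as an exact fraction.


μ = E[X] = 4, a = 14.
Markov: P[X ≥ 14] ≤ μ/a = (4)/14 = 2/7.
Numerically: ≈ 0.2857.
(Since a = 14 > μ = 4.0000, the bound 2/7 is < 1 and informative.)

P[X ≥ 14] ≤ 2/7 ≈ 0.2857.


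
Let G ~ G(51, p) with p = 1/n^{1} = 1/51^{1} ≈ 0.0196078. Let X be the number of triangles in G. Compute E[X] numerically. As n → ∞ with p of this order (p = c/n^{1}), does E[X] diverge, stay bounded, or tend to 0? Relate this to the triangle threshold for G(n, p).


Number of potential triangles: C(51, 3) = 20825.
Each occurs with probability p³ ≈ (0.0196078)³ ≈ 7.53857868e-06.
By linearity: E[X] = C(51, 3)·p³ ≈ 20825 · 7.53857868e-06 ≈ 0.156991.
Here α = 1, so p = 1/n is exactly at the triangle threshold p ~ 1/n. Asymptotically E[X] → c³/6 = 1³/6 = 1/6 ≈ 0.166667, a bounded constant. In this regime the triangle count is asymptotically Poisson(c³/6).

E[X] ≈ 0.156991; in regime p = Θ(1/n^{1}) E[X] stays bounded (at the triangle threshold p ~ 1/n).


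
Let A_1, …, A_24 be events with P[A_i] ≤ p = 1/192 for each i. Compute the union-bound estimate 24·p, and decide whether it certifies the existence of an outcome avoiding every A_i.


Union bound: P[∪_{i=1}^{24} A_i] ≤ Σ_i P[A_i] ≤ 24·p = 24·(1/192) = 1/8.
Numerically: 1/8 ≈ 0.1250000.
Is 1/8 < 1? YES.
Since P[∪ A_i] ≤ 1/8 < 1, the complement has P[∩ A_i^c] ≥ 1 − 1/8 = 7/8 > 0, so some outcome avoids every A_i.

24·p = 1/8 ≈ 0.1250000; existence CERTIFIED by the union bound.


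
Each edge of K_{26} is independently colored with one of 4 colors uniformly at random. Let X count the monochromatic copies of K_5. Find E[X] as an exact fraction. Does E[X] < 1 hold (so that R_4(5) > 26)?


E[X] = C(26, 5) · 4^{1 − 10} = 65780 · 4^{−9} = 65780/262144.
As a reduced fraction: E[X] = 16445/65536 ≈ 0.2509308.
Is E[X] < 1? YES.
Since E[X] < 1, there exists a 4-coloring of K_{26} with no monochromatic K_5; hence R_4(5) > 26.

E[X] = 16445/65536 ≈ 0.2509308; E[X] < 1, so R_4(5) > 26.


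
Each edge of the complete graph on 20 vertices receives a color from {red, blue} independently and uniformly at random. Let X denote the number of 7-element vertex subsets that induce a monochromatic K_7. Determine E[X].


Let X = Σ_S X_S over the C(20, 7) = 77520 subsets S of size 7, where X_S = 1 if the K_7 on S is monochromatic.
For a fixed S, the K_7 on S has C(7, 2) = 21 edges. P[all 21 edges red] = (1/2)^21, and likewise for blue, so P[monochromatic] = 2·(1/2)^21 = 2^{1 − 21} = 1/1048576.
Summing: E[X] = C(20, 7) · 2^{1 − 21} = 77520 · 1/1048576 = 4845/65536.
Numerically: E[X] ≈ 0.0739.

E[X] = C(20,7)·2^(1−C(7,2)) = 4845/65536 ≈ 0.0739.


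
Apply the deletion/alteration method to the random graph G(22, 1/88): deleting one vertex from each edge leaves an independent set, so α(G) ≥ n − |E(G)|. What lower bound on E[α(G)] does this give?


E[|E(G)|] = C(22, 2)·p = 231 · (1/88) = 21/8.
E[α(G)] ≥ n − E[|E(G)|] = 22 − 21/8 = 155/8.
Numerically: ≈ 19.3750.
(This is only a lower bound; the true E[α(G)] may be larger.)

E[α(G)] ≥ 155/8 ≈ 19.3750.


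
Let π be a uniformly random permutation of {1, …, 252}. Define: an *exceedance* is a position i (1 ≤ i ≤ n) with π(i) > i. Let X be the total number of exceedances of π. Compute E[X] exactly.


Write X = Σ_{i=1}^{252} X_i, where X_i = 1_{π(i) > i}.
For each fixed i, π(i) is uniform over {1, …, 252} (marginal of a uniform permutation), so P[π(i) > i] = (n − i)/n. Summing: Σ_{i=1}^{252} (n − i)/n = (0 + 1 + … + 251)/252 = 252(252 − 1)/(2·252) = (252 − 1)/2.
Hence E[X] = Σ_{i=1}^{252} (252 − i)/252 = 251/2 ≈ 125.500.

E[X] = 251/2 = 125.500.


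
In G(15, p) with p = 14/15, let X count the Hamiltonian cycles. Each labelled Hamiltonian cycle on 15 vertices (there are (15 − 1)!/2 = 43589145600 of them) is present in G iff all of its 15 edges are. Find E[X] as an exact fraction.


K_15 has (15 − 1)!/2 = 43589145600 labelled Hamiltonian cycles.
For each such Hamiltonian cycle H, let X_H = 1 if all 15 edges of H are present in G. Then P[X_H = 1] = p^{15} = (14/15)^{15} = 155568095557812224/437893890380859375.
By linearity: E[X] = Σ_H E[X_H] = 43589145600 · p^{15} = 43589145600 · 155568095557812224/437893890380859375 = 1116227221067356419653632/72081298828125.
Numerically: E[X] ≈ 1.55e+10.

E[X] = 43589145600 · (14/15)^{15} = 1116227221067356419653632/72081298828125 ≈ 1.55e+10.


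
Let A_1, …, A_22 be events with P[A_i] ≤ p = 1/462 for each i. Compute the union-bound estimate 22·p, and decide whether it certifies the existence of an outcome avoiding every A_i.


Union bound: P[∪_{i=1}^{22} A_i] ≤ Σ_i P[A_i] ≤ 22·p = 22·(1/462) = 1/21.
Numerically: 1/21 ≈ 0.047619.
Is 1/21 < 1? YES.
Since P[∪ A_i] ≤ 1/21 < 1, the complement has P[∩ A_i^c] ≥ 1 − 1/21 = 20/21 > 0, so some outcome avoids every A_i.

22·p = 1/21 ≈ 0.047619; existence CERTIFIED by the union bound.


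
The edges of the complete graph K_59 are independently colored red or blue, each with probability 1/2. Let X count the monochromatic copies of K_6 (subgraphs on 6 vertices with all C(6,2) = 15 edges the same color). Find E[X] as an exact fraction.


Let X = Σ_S X_S over the C(59, 6) = 45057474 subsets S of size 6, where X_S = 1 if the K_6 on S is monochromatic.
For a fixed S, the K_6 on S has C(6, 2) = 15 edges. P[all 15 edges red] = (1/2)^15, and likewise for blue, so P[monochromatic] = 2·(1/2)^15 = 2^{1 − 15} = 1/16384.
By linearity: E[X] = C(59, 6) · 2^{1 − 15} = 45057474 · 1/16384 = 22528737/8192.
Numerically: E[X] ≈ 2750.089966.

E[X] = C(59,6)·2^(1−C(6,2)) = 22528737/8192 ≈ 2750.089966.


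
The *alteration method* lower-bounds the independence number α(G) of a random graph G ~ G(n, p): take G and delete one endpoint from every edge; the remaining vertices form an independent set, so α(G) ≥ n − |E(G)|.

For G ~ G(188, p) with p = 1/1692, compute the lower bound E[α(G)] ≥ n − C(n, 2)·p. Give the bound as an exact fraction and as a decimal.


E[|E(G)|] = C(188, 2)·p = 17578 · (1/1692) = 187/18.
E[α(G)] ≥ n − E[|E(G)|] = 188 − 187/18 = 3197/18.
Numerically: ≈ 177.611111.
(This is only a lower bound; the true E[α(G)] may be larger.)

E[α(G)] ≥ 3197/18 ≈ 177.611111.


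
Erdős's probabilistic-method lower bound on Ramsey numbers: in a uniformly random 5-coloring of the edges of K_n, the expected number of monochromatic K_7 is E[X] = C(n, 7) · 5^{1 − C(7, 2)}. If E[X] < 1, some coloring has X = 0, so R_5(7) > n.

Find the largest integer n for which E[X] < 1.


We need C(n, 7) · 5^{1 − 21} < 1, i.e. C(n, 7) < 5^{21 − 1} = 95367431640625.
Check values of n near the boundary:
  n = 333: C(333, 7) = 84549532139028; 84549532139028 < 95367431640625? YES
  n = 334: C(334, 7) = 86359460961576; 86359460961576 < 95367431640625? YES
  n = 335: C(335, 7) = 88202498238195; 88202498238195 < 95367431640625? YES
  n = 336: C(336, 7) = 90079147136880; 90079147136880 < 95367431640625? YES
  n = 337: C(337, 7) = 91989916924632; 91989916924632 < 95367431640625? YES
  n = 338: C(338, 7) = 93935323022736; 93935323022736 < 95367431640625? YES
  n = 339: C(339, 7) = 95915887062372; 95915887062372 < 95367431640625? NO
  n = 340: C(340, 7) = 97932136940560; 97932136940560 < 95367431640625? NO
  n = 341: C(341, 7) = 99984606876440; 99984606876440 < 95367431640625? NO
The largest n with C(n, 7) < 95367431640625 is n = 338 (where E[X] = 93935323022736/95367431640625 ≈ 0.9850). Hence R_5(7) > 338, i.e. R_5(7) ≥ 339.

Largest n = 338; hence R_5(7) > 338.


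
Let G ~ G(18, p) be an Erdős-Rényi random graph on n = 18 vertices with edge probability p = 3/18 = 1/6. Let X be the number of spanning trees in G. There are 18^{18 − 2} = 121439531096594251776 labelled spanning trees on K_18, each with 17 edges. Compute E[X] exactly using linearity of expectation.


K_18 has 18^{18 − 2} = 121439531096594251776 labelled spanning trees.
For each such spanning tree H, let X_H = 1 if all 17 edges of H are present in G. Then P[X_H = 1] = p^{17} = (1/6)^{17} = 1/16926659444736.
By linearity of expectation: E[X] = Σ_H E[X_H] = 121439531096594251776 · p^{17} = 121439531096594251776 · 1/16926659444736 = 14348907/2.
Numerically: E[X] ≈ 7.17445e+06.

E[X] = 121439531096594251776 · (1/6)^{17} = 14348907/2 ≈ 7.17445e+06.


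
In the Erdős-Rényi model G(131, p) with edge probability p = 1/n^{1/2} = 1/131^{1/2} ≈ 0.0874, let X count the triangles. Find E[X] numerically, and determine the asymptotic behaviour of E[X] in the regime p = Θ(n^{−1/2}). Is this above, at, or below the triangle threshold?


Number of potential triangles: C(131, 3) = 366145.
Each occurs with probability p³ ≈ (0.0874)³ ≈ 6.66950e-04.
By linearity: E[X] = C(131, 3)·p³ ≈ 366145 · 6.66950e-04 ≈ 244.200.
Since α = 1/2 < 1, p = c/n^{1/2} ≫ 1/n is above the triangle threshold p ~ 1/n. Asymptotically E[X] ~ (c³/6)·n^{3(1−α)} = (1³/6)·n^{1.5} → ∞; triangles are abundant w.h.p.

E[X] ≈ 244.200; in regime p = Θ(1/n^{1/2}) E[X] diverges (above the triangle threshold p ~ 1/n).


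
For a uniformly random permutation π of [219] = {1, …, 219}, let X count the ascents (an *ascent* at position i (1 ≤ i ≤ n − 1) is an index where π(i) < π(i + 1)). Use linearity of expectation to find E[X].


Write X = Σ X_I over i = 1, …, 218, with X_I the indicator of one ascent.
There are 218 indicators.
For each fixed i, the pair (π(i), π(i+1)) is a uniformly random ordered pair of distinct values from {1, …, 219}; by symmetry P[π(i) < π(i+1)] = 1/2.
By linearity: E[X] = 218 · (1/2) = (219 − 1) · (1/2) = 109 ≈ 109.00000.

E[X] = 109 = 109.00000.


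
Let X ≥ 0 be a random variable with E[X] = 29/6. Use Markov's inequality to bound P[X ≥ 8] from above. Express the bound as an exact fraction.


μ = E[X] = 29/6, a = 8.
Markov: P[X ≥ 8] ≤ μ/a = (29/6)/8 = 29/48.
Numerically: ≈ 0.6042.
(Since a = 8 > μ = 4.8333, the bound 29/48 is < 1 and informative.)

P[X ≥ 8] ≤ 29/48 ≈ 0.6042.


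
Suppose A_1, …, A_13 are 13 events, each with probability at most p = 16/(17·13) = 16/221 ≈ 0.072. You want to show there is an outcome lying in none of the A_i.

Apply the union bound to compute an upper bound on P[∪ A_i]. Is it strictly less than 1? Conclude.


Union bound: P[∪_{i=1}^{13} A_i] ≤ Σ_i P[A_i] ≤ 13·p = 13·(16/221) = 16/17.
Numerically: 16/17 ≈ 0.941.
Is 16/17 < 1? YES.
Since P[∪ A_i] ≤ 16/17 < 1, the complement has P[∩ A_i^c] ≥ 1 − 16/17 = 1/17 > 0, so some outcome avoids every A_i.

13·p = 16/17 ≈ 0.941; existence CERTIFIED by the union bound.


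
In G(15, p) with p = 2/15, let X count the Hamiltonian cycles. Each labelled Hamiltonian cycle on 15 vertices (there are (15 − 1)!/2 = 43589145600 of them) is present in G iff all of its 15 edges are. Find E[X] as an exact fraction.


K_15 has (15 − 1)!/2 = 43589145600 labelled Hamiltonian cycles.
For each such Hamiltonian cycle H, let X_H = 1 if all 15 edges of H are present in G. Then P[X_H = 1] = p^{15} = (2/15)^{15} = 32768/437893890380859375.
Summing the indicators: E[X] = Σ_H E[X_H] = 43589145600 · p^{15} = 43589145600 · 32768/437893890380859375 = 235115905024/72081298828125.
Numerically: E[X] ≈ 0.00326.

E[X] = 43589145600 · (2/15)^{15} = 235115905024/72081298828125 ≈ 0.00326.


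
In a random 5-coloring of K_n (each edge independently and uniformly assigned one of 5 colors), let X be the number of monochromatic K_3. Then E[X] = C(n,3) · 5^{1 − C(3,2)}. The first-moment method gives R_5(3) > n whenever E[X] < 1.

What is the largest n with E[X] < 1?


We need C(n, 3) · 5^{1 − 3} < 1, i.e. C(n, 3) < 5^{3 − 1} = 25.
Check values of n near the boundary:
  n = 5: C(5, 3) = 10; 10 < 25? YES
  n = 6: C(6, 3) = 20; 20 < 25? YES
  n = 7: C(7, 3) = 35; 35 < 25? NO
  n = 8: C(8, 3) = 56; 56 < 25? NO
  n = 9: C(9, 3) = 84; 84 < 25? NO
The largest n with C(n, 3) < 25 is n = 6 (where E[X] = 4/5 ≈ 0.800000). Hence R_5(3) > 6, i.e. R_5(3) ≥ 7.

Largest n = 6; hence R_5(3) > 6.


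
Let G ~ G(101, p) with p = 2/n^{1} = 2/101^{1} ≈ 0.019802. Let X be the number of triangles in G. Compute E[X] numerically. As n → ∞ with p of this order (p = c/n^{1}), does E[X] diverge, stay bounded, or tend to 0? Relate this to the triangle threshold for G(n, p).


Number of potential triangles: C(101, 3) = 166650.
Each occurs with probability p³ ≈ (0.019802)³ ≈ 7.7647212e-06.
By linearity: E[X] = C(101, 3)·p³ ≈ 166650 · 7.7647212e-06 ≈ 1.29399.
Here α = 1, so p = 2/n is exactly at the triangle threshold p ~ 1/n. Asymptotically E[X] → c³/6 = 2³/6 = 4/3 ≈ 1.33333, a bounded constant. In this regime the triangle count is asymptotically Poisson(c³/6).

E[X] ≈ 1.29399; in regime p = Θ(1/n^{1}) E[X] stays bounded (at the triangle threshold p ~ 1/n).


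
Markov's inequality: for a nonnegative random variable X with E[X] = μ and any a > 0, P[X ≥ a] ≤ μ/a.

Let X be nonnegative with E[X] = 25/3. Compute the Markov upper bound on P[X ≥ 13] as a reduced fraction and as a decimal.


μ = E[X] = 25/3, a = 13.
Markov: P[X ≥ 13] ≤ μ/a = (25/3)/13 = 25/39.
Numerically: ≈ 0.64103.
(Since a = 13 > μ = 8.33333, the bound 25/39 is < 1 and informative.)

P[X ≥ 13] ≤ 25/39 ≈ 0.64103.


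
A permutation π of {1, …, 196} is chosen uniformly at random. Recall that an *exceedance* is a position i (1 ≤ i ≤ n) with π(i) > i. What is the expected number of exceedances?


Write X = Σ_{i=1}^{196} X_i, where X_i = 1_{π(i) > i}.
For each fixed i, π(i) is uniform over {1, …, 196} (marginal of a uniform permutation), so P[π(i) > i] = (n − i)/n. Summing: Σ_{i=1}^{196} (n − i)/n = (0 + 1 + … + 195)/196 = 196(196 − 1)/(2·196) = (196 − 1)/2.
Hence E[X] = Σ_{i=1}^{196} (196 − i)/196 = 195/2 ≈ 97.5000.

E[X] = 195/2 = 97.5000.


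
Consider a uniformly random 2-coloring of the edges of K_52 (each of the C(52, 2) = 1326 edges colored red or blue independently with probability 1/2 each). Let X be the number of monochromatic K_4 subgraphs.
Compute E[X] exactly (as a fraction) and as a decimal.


Let X = Σ_S X_S over the C(52, 4) = 270725 subsets S of size 4, where X_S = 1 if the K_4 on S is monochromatic.
For a fixed S, the K_4 on S has C(4, 2) = 6 edges. P[all 6 edges red] = (1/2)^6, and likewise for blue, so P[monochromatic] = 2·(1/2)^6 = 2^{1 − 6} = 1/32.
Summing: E[X] = C(52, 4) · 2^{1 − 6} = 270725 · 1/32 = 270725/32.
Numerically: E[X] ≈ 8460.156250.

E[X] = C(52,4)·2^(1−C(4,2)) = 270725/32 ≈ 8460.156250.


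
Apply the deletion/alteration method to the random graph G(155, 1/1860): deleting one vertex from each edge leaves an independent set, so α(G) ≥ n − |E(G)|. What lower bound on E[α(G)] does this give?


E[|E(G)|] = C(155, 2)·p = 11935 · (1/1860) = 77/12.
E[α(G)] ≥ n − E[|E(G)|] = 155 − 77/12 = 1783/12.
Numerically: ≈ 148.58333.
(This is only a lower bound; the true E[α(G)] may be larger.)

E[α(G)] ≥ 1783/12 ≈ 148.58333.


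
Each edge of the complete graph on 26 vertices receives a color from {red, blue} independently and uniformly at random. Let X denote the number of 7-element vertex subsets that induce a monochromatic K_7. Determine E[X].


Let X = Σ_S X_S over the C(26, 7) = 657800 subsets S of size 7, where X_S = 1 if the K_7 on S is monochromatic.
For a fixed S, the K_7 on S has C(7, 2) = 21 edges. P[all 21 edges red] = (1/2)^21, and likewise for blue, so P[monochromatic] = 2·(1/2)^21 = 2^{1 − 21} = 1/1048576.
By linearity of expectation: E[X] = C(26, 7) · 2^{1 − 21} = 657800 · 1/1048576 = 82225/131072.
Numerically: E[X] ≈ 0.627.

E[X] = C(26,7)·2^(1−C(7,2)) = 82225/131072 ≈ 0.627.
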